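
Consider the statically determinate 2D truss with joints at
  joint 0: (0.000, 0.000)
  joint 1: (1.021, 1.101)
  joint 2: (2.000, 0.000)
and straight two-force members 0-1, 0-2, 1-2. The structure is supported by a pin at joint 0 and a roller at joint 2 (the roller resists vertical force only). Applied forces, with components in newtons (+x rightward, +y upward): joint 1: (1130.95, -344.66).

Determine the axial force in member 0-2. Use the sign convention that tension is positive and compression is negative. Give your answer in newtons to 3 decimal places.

710.052

N=3 nodes, M=3 members, R=3 reactions → 2N=6, M+R=6
member 0 (0-1): L=1.5015, (cx,cy)=(0.6800,0.7332)
member 1 (0-2): L=2.0000, (cx,cy)=(1.0000,0.0000)
member 2 (1-2): L=1.4733, (cx,cy)=(0.6645,-0.7473)
solve A·x = −loads:
  F[0-1] = +618.9985 N (tension)
  F[0-2] = +710.0523 N (tension)
  F[1-2] = -1068.5670 N (compression)
  Rx@0 = -1130.9500 N
  Ry@0 = -453.8769 N
  Ry@2 = +798.5369 N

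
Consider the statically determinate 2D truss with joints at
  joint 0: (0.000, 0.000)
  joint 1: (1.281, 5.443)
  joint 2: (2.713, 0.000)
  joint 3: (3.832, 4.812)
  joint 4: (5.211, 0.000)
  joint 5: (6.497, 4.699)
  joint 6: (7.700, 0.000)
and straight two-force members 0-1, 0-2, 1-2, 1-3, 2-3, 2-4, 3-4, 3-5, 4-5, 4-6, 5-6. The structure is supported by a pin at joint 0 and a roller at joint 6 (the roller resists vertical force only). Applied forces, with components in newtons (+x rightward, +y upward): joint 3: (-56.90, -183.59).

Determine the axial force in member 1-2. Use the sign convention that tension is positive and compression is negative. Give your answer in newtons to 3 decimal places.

N=7 nodes, M=11 members, R=3 reactions → 2N=14, M+R=14
member 0 (0-1): L=5.5917, (cx,cy)=(0.2291,0.9734)
member 1 (0-2): L=2.7130, (cx,cy)=(1.0000,0.0000)
member 2 (1-2): L=5.6282, (cx,cy)=(0.2544,-0.9671)
member 3 (1-3): L=2.6279, (cx,cy)=(0.9707,-0.2401)
member 4 (2-3): L=4.9404, (cx,cy)=(0.2265,0.9740)
member 5 (2-4): L=2.4980, (cx,cy)=(1.0000,0.0000)
member 6 (3-4): L=5.0057, (cx,cy)=(0.2755,-0.9613)
member 7 (3-5): L=2.6674, (cx,cy)=(0.9991,-0.0424)
member 8 (4-5): L=4.8718, (cx,cy)=(0.2640,0.9645)
member 9 (4-6): L=2.4890, (cx,cy)=(1.0000,0.0000)
member 10 (5-6): L=4.8505, (cx,cy)=(0.2480,-0.9688)
solve A·x = −loads:
  F[0-1] = -131.2742 N (compression)
  F[0-2] = -26.8265 N (compression)
  F[1-2] = +149.5558 N (tension)
  F[1-3] = -70.1784 N (compression)
  F[2-3] = -148.4932 N (compression)
  F[2-4] = +44.8590 N (tension)
  F[3-4] = -56.7645 N (compression)
  F[3-5] = -29.2474 N (compression)
  F[4-5] = +56.5746 N (tension)
  F[4-6] = +14.2873 N (tension)
  F[5-6] = -57.6069 N (compression)
  Rx@0 = +56.9000 N
  Ry@0 = +127.7830 N
  Ry@6 = +55.8070 N

149.556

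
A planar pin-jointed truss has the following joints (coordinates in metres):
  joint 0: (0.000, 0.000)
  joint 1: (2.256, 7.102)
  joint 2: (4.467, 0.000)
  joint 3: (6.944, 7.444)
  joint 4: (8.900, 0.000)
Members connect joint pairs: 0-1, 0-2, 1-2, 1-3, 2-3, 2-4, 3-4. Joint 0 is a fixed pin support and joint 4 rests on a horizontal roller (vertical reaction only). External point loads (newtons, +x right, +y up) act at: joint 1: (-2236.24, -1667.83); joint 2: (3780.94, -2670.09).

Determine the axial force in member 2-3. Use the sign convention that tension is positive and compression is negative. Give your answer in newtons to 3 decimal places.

N=5 nodes, M=7 members, R=3 reactions → 2N=10, M+R=10
member 0 (0-1): L=7.4517, (cx,cy)=(0.3027,0.9531)
member 1 (0-2): L=4.4670, (cx,cy)=(1.0000,0.0000)
member 2 (1-2): L=7.4382, (cx,cy)=(0.2972,-0.9548)
member 3 (1-3): L=4.7005, (cx,cy)=(0.9973,0.0728)
member 4 (2-3): L=7.8453, (cx,cy)=(0.3157,0.9488)
member 5 (2-4): L=4.4330, (cx,cy)=(1.0000,0.0000)
member 6 (3-4): L=7.6967, (cx,cy)=(0.2541,-0.9672)
solve A·x = −loads:
  F[0-1] = -4574.1409 N (compression)
  F[0-2] = +2929.5185 N (tension)
  F[1-2] = +2820.0746 N (tension)
  F[1-3] = +13.1920 N (tension)
  F[2-3] = -23.7310 N (compression)
  F[2-4] = -5.6644 N (compression)
  F[3-4] = +22.2891 N (tension)
  Rx@0 = -1544.7000 N
  Ry@0 = +4359.4773 N
  Ry@4 = -21.5573 N

-23.731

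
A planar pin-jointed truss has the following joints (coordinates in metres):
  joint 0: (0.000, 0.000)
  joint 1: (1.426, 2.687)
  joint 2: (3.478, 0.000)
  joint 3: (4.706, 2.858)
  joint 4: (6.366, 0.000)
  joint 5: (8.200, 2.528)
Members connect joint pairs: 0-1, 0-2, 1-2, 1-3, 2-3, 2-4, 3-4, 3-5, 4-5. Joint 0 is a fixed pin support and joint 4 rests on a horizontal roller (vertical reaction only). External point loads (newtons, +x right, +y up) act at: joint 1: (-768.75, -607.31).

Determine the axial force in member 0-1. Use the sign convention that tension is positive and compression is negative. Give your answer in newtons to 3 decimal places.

-900.867

N=6 nodes, M=9 members, R=3 reactions → 2N=12, M+R=12
member 0 (0-1): L=3.0419, (cx,cy)=(0.4688,0.8833)
member 1 (0-2): L=3.4780, (cx,cy)=(1.0000,0.0000)
member 2 (1-2): L=3.3809, (cx,cy)=(0.6069,-0.7948)
member 3 (1-3): L=3.2845, (cx,cy)=(0.9986,0.0521)
member 4 (2-3): L=3.1107, (cx,cy)=(0.3948,0.9188)
member 5 (2-4): L=2.8880, (cx,cy)=(1.0000,0.0000)
member 6 (3-4): L=3.3051, (cx,cy)=(0.5023,-0.8647)
member 7 (3-5): L=3.5095, (cx,cy)=(0.9956,-0.0940)
member 8 (4-5): L=3.1232, (cx,cy)=(0.5872,0.8094)
solve A·x = −loads:
  F[0-1] = -900.8667 N (compression)
  F[0-2] = -346.4429 N (compression)
  F[1-2] = +249.8822 N (tension)
  F[1-3] = +195.0455 N (tension)
  F[2-3] = -216.1504 N (compression)
  F[2-4] = -109.4506 N (compression)
  F[3-4] = +217.9196 N (tension)
  F[3-5] = +0.0000 N (tension)
  F[4-5] = -0.0000 N (compression)
  Rx@0 = +768.7500 N
  Ry@0 = +795.7497 N
  Ry@4 = -188.4397 N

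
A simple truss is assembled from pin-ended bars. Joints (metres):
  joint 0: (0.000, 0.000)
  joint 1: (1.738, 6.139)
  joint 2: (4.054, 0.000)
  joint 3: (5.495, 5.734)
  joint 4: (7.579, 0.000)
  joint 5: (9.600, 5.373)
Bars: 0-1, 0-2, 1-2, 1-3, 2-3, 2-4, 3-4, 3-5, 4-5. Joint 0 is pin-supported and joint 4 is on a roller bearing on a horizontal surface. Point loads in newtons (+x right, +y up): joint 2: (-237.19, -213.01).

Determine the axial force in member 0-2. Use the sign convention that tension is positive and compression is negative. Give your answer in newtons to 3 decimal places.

-209.142

N=6 nodes, M=9 members, R=3 reactions → 2N=12, M+R=12
member 0 (0-1): L=6.3803, (cx,cy)=(0.2724,0.9622)
member 1 (0-2): L=4.0540, (cx,cy)=(1.0000,0.0000)
member 2 (1-2): L=6.5613, (cx,cy)=(0.3530,-0.9356)
member 3 (1-3): L=3.7788, (cx,cy)=(0.9942,-0.1072)
member 4 (2-3): L=5.9123, (cx,cy)=(0.2437,0.9698)
member 5 (2-4): L=3.5250, (cx,cy)=(1.0000,0.0000)
member 6 (3-4): L=6.1010, (cx,cy)=(0.3416,-0.9399)
member 7 (3-5): L=4.1208, (cx,cy)=(0.9962,-0.0876)
member 8 (4-5): L=5.7405, (cx,cy)=(0.3521,0.9360)
solve A·x = −loads:
  F[0-1] = -102.9649 N (compression)
  F[0-2] = -209.1422 N (compression)
  F[1-2] = +113.7442 N (tension)
  F[1-3] = -68.5920 N (compression)
  F[2-3] = +109.9016 N (tension)
  F[2-4] = +41.4106 N (tension)
  F[3-4] = -121.2308 N (compression)
  F[3-5] = +0.0000 N (tension)
  F[4-5] = -0.0000 N (compression)
  Rx@0 = +237.1900 N
  Ry@0 = +99.0712 N
  Ry@4 = +113.9388 N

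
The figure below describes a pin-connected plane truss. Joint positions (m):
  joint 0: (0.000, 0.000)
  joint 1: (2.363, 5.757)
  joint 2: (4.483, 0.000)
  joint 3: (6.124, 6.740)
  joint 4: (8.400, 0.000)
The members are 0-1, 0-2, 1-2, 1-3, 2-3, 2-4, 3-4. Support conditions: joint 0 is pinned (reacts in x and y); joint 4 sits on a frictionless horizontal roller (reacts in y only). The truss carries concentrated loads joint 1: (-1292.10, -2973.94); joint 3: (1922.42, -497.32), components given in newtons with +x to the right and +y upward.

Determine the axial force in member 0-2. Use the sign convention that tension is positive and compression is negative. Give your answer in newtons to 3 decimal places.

N=5 nodes, M=7 members, R=3 reactions → 2N=10, M+R=10
member 0 (0-1): L=6.2231, (cx,cy)=(0.3797,0.9251)
member 1 (0-2): L=4.4830, (cx,cy)=(1.0000,0.0000)
member 2 (1-2): L=6.1349, (cx,cy)=(0.3456,-0.9384)
member 3 (1-3): L=3.8873, (cx,cy)=(0.9675,0.2529)
member 4 (2-3): L=6.9369, (cx,cy)=(0.2366,0.9716)
member 5 (2-4): L=3.9170, (cx,cy)=(1.0000,0.0000)
member 6 (3-4): L=7.1139, (cx,cy)=(0.3199,-0.9474)
solve A·x = −loads:
  F[0-1] = -1745.8902 N (compression)
  F[0-2] = +1293.2608 N (tension)
  F[1-2] = -1161.0314 N (compression)
  F[1-3] = +1064.9795 N (tension)
  F[2-3] = +1121.3345 N (tension)
  F[2-4] = +626.7884 N (tension)
  F[3-4] = -1959.1032 N (compression)
  Rx@0 = -630.3200 N
  Ry@0 = +1615.1292 N
  Ry@4 = +1856.1308 N

1293.261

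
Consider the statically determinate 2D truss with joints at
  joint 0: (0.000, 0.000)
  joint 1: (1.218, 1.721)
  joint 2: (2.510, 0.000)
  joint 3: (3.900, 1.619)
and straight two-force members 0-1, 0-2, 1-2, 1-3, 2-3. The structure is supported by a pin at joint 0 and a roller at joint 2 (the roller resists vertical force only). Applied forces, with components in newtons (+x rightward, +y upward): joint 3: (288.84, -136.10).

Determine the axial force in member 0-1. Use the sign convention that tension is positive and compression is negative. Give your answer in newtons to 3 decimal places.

320.582

N=4 nodes, M=5 members, R=3 reactions → 2N=8, M+R=8
member 0 (0-1): L=2.1084, (cx,cy)=(0.5777,0.8163)
member 1 (0-2): L=2.5100, (cx,cy)=(1.0000,0.0000)
member 2 (1-2): L=2.1520, (cx,cy)=(0.6004,-0.7997)
member 3 (1-3): L=2.6839, (cx,cy)=(0.9993,-0.0380)
member 4 (2-3): L=2.1338, (cx,cy)=(0.6514,0.7587)
solve A·x = −loads:
  F[0-1] = +320.5823 N (tension)
  F[0-2] = +103.6434 N (tension)
  F[1-2] = -345.8940 N (compression)
  F[1-3] = +393.1456 N (tension)
  F[2-3] = -159.6871 N (compression)
  Rx@0 = -288.8400 N
  Ry@0 = -261.6777 N
  Ry@2 = +397.7777 N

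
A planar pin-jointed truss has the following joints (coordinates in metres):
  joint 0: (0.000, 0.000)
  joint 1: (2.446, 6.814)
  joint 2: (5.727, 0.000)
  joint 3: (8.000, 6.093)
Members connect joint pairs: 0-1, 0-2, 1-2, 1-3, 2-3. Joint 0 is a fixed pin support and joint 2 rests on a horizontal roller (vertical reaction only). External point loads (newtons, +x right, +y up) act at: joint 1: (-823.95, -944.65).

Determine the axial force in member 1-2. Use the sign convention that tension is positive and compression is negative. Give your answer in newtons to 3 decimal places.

640.270

N=4 nodes, M=5 members, R=3 reactions → 2N=8, M+R=8
member 0 (0-1): L=7.2397, (cx,cy)=(0.3379,0.9412)
member 1 (0-2): L=5.7270, (cx,cy)=(1.0000,0.0000)
member 2 (1-2): L=7.5628, (cx,cy)=(0.4338,-0.9010)
member 3 (1-3): L=5.6006, (cx,cy)=(0.9917,-0.1287)
member 4 (2-3): L=6.5032, (cx,cy)=(0.3495,0.9369)
solve A·x = −loads:
  F[0-1] = -1616.5886 N (compression)
  F[0-2] = -277.7718 N (compression)
  F[1-2] = +640.2700 N (tension)
  F[1-3] = +0.0000 N (tension)
  F[2-3] = -0.0000 N (compression)
  Rx@0 = +823.9500 N
  Ry@0 = +1521.5282 N
  Ry@2 = -576.8782 N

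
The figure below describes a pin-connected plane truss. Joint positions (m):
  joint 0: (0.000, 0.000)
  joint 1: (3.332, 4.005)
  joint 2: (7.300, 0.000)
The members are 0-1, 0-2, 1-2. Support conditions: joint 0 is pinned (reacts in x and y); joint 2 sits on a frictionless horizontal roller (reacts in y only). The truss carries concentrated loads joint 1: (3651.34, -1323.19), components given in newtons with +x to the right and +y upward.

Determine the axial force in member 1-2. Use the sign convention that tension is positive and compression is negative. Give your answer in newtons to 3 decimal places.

-3670.131

N=3 nodes, M=3 members, R=3 reactions → 2N=6, M+R=6
member 0 (0-1): L=5.2098, (cx,cy)=(0.6396,0.7687)
member 1 (0-2): L=7.3000, (cx,cy)=(1.0000,0.0000)
member 2 (1-2): L=5.6378, (cx,cy)=(0.7038,-0.7104)
solve A·x = −loads:
  F[0-1] = +1670.2649 N (tension)
  F[0-2] = +2583.1034 N (tension)
  F[1-2] = -3670.1311 N (compression)
  Rx@0 = -3651.3400 N
  Ry@0 = -1283.9998 N
  Ry@2 = +2607.1898 N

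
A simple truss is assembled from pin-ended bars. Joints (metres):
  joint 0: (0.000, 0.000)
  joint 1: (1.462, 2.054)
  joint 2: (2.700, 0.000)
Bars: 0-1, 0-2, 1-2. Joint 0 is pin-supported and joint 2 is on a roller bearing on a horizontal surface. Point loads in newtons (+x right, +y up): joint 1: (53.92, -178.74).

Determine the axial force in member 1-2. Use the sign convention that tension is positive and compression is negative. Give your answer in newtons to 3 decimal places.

N=3 nodes, M=3 members, R=3 reactions → 2N=6, M+R=6
member 0 (0-1): L=2.5212, (cx,cy)=(0.5799,0.8147)
member 1 (0-2): L=2.7000, (cx,cy)=(1.0000,0.0000)
member 2 (1-2): L=2.3982, (cx,cy)=(0.5162,-0.8565)
solve A·x = −loads:
  F[0-1] = -50.2475 N (compression)
  F[0-2] = +83.0578 N (tension)
  F[1-2] = -160.8988 N (compression)
  Rx@0 = -53.9200 N
  Ry@0 = +40.9365 N
  Ry@2 = +137.8035 N

-160.899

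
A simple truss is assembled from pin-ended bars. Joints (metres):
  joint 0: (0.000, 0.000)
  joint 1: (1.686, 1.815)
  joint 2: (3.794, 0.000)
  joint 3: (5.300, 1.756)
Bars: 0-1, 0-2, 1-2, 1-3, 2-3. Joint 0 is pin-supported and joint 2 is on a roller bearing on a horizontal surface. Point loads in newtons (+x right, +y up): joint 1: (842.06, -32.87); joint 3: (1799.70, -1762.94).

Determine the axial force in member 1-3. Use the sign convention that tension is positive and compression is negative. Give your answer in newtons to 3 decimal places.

N=4 nodes, M=5 members, R=3 reactions → 2N=8, M+R=8
member 0 (0-1): L=2.4773, (cx,cy)=(0.6806,0.7327)
member 1 (0-2): L=3.7940, (cx,cy)=(1.0000,0.0000)
member 2 (1-2): L=2.7817, (cx,cy)=(0.7578,-0.6525)
member 3 (1-3): L=3.6145, (cx,cy)=(0.9999,-0.0163)
member 4 (2-3): L=2.3133, (cx,cy)=(0.6510,0.7591)
solve A·x = −loads:
  F[0-1] = +2616.9147 N (tension)
  F[0-2] = +860.7129 N (tension)
  F[1-2] = -3070.6157 N (compression)
  F[1-3] = +3266.3604 N (tension)
  F[2-3] = -2252.2489 N (compression)
  Rx@0 = -2641.7600 N
  Ry@0 = -1917.3194 N
  Ry@2 = +3713.1294 N

3266.360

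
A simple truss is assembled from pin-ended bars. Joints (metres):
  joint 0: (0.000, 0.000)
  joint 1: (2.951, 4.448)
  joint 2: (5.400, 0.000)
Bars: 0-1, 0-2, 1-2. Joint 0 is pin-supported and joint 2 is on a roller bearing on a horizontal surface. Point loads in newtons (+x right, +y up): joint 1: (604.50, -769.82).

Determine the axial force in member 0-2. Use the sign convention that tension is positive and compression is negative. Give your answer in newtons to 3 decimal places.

N=3 nodes, M=3 members, R=3 reactions → 2N=6, M+R=6
member 0 (0-1): L=5.3379, (cx,cy)=(0.5528,0.8333)
member 1 (0-2): L=5.4000, (cx,cy)=(1.0000,0.0000)
member 2 (1-2): L=5.0776, (cx,cy)=(0.4823,-0.8760)
solve A·x = −loads:
  F[0-1] = +178.5713 N (tension)
  F[0-2] = +505.7787 N (tension)
  F[1-2] = -1048.6549 N (compression)
  Rx@0 = -604.5000 N
  Ry@0 = -148.8013 N
  Ry@2 = +918.6213 N

505.779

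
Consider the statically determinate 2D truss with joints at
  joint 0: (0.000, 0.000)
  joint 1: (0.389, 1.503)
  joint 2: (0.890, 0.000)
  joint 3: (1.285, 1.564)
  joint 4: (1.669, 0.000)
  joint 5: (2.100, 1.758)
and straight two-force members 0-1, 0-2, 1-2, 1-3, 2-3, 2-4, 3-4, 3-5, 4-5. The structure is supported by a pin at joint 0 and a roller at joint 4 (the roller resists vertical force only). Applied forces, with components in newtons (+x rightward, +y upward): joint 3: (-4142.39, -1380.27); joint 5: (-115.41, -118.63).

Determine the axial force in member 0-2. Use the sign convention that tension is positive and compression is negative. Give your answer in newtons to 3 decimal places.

N=6 nodes, M=9 members, R=3 reactions → 2N=12, M+R=12
member 0 (0-1): L=1.5525, (cx,cy)=(0.2506,0.9681)
member 1 (0-2): L=0.8900, (cx,cy)=(1.0000,0.0000)
member 2 (1-2): L=1.5843, (cx,cy)=(0.3162,-0.9487)
member 3 (1-3): L=0.8981, (cx,cy)=(0.9977,0.0679)
member 4 (2-3): L=1.6131, (cx,cy)=(0.2449,0.9696)
member 5 (2-4): L=0.7790, (cx,cy)=(1.0000,0.0000)
member 6 (3-4): L=1.6105, (cx,cy)=(0.2384,-0.9712)
member 7 (3-5): L=0.8378, (cx,cy)=(0.9728,0.2316)
member 8 (4-5): L=1.8101, (cx,cy)=(0.2381,0.9712)
solve A·x = −loads:
  F[0-1] = -4431.6479 N (compression)
  F[0-2] = -3147.4073 N (compression)
  F[1-2] = +4344.0882 N (tension)
  F[1-3] = -2489.8642 N (compression)
  F[2-3] = -4250.5672 N (compression)
  F[2-4] = -732.8549 N (compression)
  F[3-4] = +2973.9704 N (tension)
  F[3-5] = -94.2376 N (compression)
  F[4-5] = -99.6746 N (compression)
  Rx@0 = +4257.8000 N
  Ry@0 = +4290.2833 N
  Ry@4 = -2791.3833 N

-3147.407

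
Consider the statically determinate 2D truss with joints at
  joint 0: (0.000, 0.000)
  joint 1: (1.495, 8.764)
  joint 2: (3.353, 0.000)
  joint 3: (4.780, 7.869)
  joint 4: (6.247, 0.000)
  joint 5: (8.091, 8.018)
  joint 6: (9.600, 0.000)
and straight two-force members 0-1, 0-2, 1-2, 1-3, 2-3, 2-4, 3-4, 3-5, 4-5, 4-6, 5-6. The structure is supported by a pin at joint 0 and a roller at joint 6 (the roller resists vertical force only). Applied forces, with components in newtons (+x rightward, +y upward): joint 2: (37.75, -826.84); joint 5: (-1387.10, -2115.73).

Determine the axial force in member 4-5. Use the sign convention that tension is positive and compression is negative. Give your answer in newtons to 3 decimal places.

N=7 nodes, M=11 members, R=3 reactions → 2N=14, M+R=14
member 0 (0-1): L=8.8906, (cx,cy)=(0.1682,0.9858)
member 1 (0-2): L=3.3530, (cx,cy)=(1.0000,0.0000)
member 2 (1-2): L=8.9588, (cx,cy)=(0.2074,-0.9783)
member 3 (1-3): L=3.4047, (cx,cy)=(0.9648,-0.2629)
member 4 (2-3): L=7.9973, (cx,cy)=(0.1784,0.9840)
member 5 (2-4): L=2.8940, (cx,cy)=(1.0000,0.0000)
member 6 (3-4): L=8.0046, (cx,cy)=(0.1833,-0.9831)
member 7 (3-5): L=3.3144, (cx,cy)=(0.9990,0.0450)
member 8 (4-5): L=8.2273, (cx,cy)=(0.2241,0.9746)
member 9 (4-6): L=3.3530, (cx,cy)=(1.0000,0.0000)
member 10 (5-6): L=8.1588, (cx,cy)=(0.1850,-0.9827)
solve A·x = −loads:
  F[0-1] = -2058.4438 N (compression)
  F[0-2] = -1003.2120 N (compression)
  F[1-2] = +2303.6959 N (tension)
  F[1-3] = -853.9429 N (compression)
  F[2-3] = -1450.0382 N (compression)
  F[2-4] = -304.4524 N (compression)
  F[3-4] = +1163.6843 N (tension)
  F[3-5] = -1297.2277 N (compression)
  F[4-5] = -1173.8382 N (compression)
  F[4-6] = +171.9103 N (tension)
  F[5-6] = -929.4734 N (compression)
  Rx@0 = +1349.3500 N
  Ry@0 = +2029.1327 N
  Ry@6 = +913.4373 N

-1173.838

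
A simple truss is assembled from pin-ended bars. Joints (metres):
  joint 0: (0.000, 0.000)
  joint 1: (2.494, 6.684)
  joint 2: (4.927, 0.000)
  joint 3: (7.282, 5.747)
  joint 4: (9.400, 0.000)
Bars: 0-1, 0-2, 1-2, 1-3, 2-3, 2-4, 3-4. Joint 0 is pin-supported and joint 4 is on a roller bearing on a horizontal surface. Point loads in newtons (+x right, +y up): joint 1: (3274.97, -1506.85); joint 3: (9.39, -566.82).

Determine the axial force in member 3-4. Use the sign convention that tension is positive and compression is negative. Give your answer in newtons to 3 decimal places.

N=5 nodes, M=7 members, R=3 reactions → 2N=10, M+R=10
member 0 (0-1): L=7.1341, (cx,cy)=(0.3496,0.9369)
member 1 (0-2): L=4.9270, (cx,cy)=(1.0000,0.0000)
member 2 (1-2): L=7.1130, (cx,cy)=(0.3420,-0.9397)
member 3 (1-3): L=4.8788, (cx,cy)=(0.9814,-0.1921)
member 4 (2-3): L=6.2108, (cx,cy)=(0.3792,0.9253)
member 5 (2-4): L=4.4730, (cx,cy)=(1.0000,0.0000)
member 6 (3-4): L=6.1249, (cx,cy)=(0.3458,-0.9383)
solve A·x = −loads:
  F[0-1] = +1173.7429 N (tension)
  F[0-2] = +2874.0349 N (tension)
  F[1-2] = -2344.2485 N (compression)
  F[1-3] = -2101.9288 N (compression)
  F[2-3] = +2380.6258 N (tension)
  F[2-4] = +1169.5084 N (tension)
  F[3-4] = -3382.0005 N (compression)
  Rx@0 = -3284.3600 N
  Ry@0 = -1099.6844 N
  Ry@4 = +3173.3544 N

-3382.001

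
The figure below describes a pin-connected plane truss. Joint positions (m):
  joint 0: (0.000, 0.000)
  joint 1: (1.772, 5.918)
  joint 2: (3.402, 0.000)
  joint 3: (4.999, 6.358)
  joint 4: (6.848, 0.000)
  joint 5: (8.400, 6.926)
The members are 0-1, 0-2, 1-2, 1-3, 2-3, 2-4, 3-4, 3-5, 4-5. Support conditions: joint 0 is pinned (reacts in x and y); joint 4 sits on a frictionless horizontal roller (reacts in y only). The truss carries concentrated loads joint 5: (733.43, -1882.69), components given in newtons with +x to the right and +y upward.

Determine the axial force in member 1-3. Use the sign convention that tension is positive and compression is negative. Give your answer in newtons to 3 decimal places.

653.379

N=6 nodes, M=9 members, R=3 reactions → 2N=12, M+R=12
member 0 (0-1): L=6.1776, (cx,cy)=(0.2868,0.9580)
member 1 (0-2): L=3.4020, (cx,cy)=(1.0000,0.0000)
member 2 (1-2): L=6.1384, (cx,cy)=(0.2655,-0.9641)
member 3 (1-3): L=3.2569, (cx,cy)=(0.9908,0.1351)
member 4 (2-3): L=6.5555, (cx,cy)=(0.2436,0.9699)
member 5 (2-4): L=3.4460, (cx,cy)=(1.0000,0.0000)
member 6 (3-4): L=6.6214, (cx,cy)=(0.2792,-0.9602)
member 7 (3-5): L=3.4481, (cx,cy)=(0.9863,0.1647)
member 8 (4-5): L=7.0978, (cx,cy)=(0.2187,0.9758)
solve A·x = −loads:
  F[0-1] = +1219.7240 N (tension)
  F[0-2] = +383.5608 N (tension)
  F[1-2] = -1120.4213 N (compression)
  F[1-3] = +653.3790 N (tension)
  F[2-3] = +1113.7515 N (tension)
  F[2-4] = -185.2824 N (compression)
  F[3-4] = -1008.1224 N (compression)
  F[3-5] = +1216.8499 N (tension)
  F[4-5] = -2134.7995 N (compression)
  Rx@0 = -733.4300 N
  Ry@0 = -1168.4683 N
  Ry@4 = +3051.1583 N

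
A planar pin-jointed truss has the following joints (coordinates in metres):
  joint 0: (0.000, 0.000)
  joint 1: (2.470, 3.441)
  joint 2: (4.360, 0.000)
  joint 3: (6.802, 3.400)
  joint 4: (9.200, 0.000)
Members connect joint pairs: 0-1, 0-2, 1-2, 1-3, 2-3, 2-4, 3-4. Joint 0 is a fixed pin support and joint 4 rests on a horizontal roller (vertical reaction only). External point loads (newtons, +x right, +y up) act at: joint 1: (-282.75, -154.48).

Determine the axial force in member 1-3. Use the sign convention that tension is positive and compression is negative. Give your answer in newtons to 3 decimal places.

N=5 nodes, M=7 members, R=3 reactions → 2N=10, M+R=10
member 0 (0-1): L=4.2357, (cx,cy)=(0.5831,0.8124)
member 1 (0-2): L=4.3600, (cx,cy)=(1.0000,0.0000)
member 2 (1-2): L=3.9259, (cx,cy)=(0.4814,-0.8765)
member 3 (1-3): L=4.3322, (cx,cy)=(1.0000,-0.0095)
member 4 (2-3): L=4.1861, (cx,cy)=(0.5834,0.8122)
member 5 (2-4): L=4.8400, (cx,cy)=(1.0000,0.0000)
member 6 (3-4): L=4.1606, (cx,cy)=(0.5764,-0.8172)
solve A·x = −loads:
  F[0-1] = -269.2845 N (compression)
  F[0-2] = -125.7208 N (compression)
  F[1-2] = +72.3567 N (tension)
  F[1-3] = +90.8909 N (tension)
  F[2-3] = -78.0828 N (compression)
  F[2-4] = -45.3364 N (compression)
  F[3-4] = +78.6595 N (tension)
  Rx@0 = +282.7500 N
  Ry@0 = +218.7601 N
  Ry@4 = -64.2801 N

90.891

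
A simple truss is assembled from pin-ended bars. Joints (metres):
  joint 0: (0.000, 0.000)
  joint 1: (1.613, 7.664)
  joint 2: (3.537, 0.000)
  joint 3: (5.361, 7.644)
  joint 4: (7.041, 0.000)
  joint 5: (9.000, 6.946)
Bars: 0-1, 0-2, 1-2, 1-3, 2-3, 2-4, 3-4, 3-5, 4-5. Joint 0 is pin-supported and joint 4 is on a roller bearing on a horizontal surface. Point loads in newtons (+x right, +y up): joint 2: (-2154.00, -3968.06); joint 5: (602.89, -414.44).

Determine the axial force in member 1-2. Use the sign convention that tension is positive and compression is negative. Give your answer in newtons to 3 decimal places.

N=6 nodes, M=9 members, R=3 reactions → 2N=12, M+R=12
member 0 (0-1): L=7.8319, (cx,cy)=(0.2060,0.9786)
member 1 (0-2): L=3.5370, (cx,cy)=(1.0000,0.0000)
member 2 (1-2): L=7.9018, (cx,cy)=(0.2435,-0.9699)
member 3 (1-3): L=3.7481, (cx,cy)=(1.0000,-0.0053)
member 4 (2-3): L=7.8586, (cx,cy)=(0.2321,0.9727)
member 5 (2-4): L=3.5040, (cx,cy)=(1.0000,0.0000)
member 6 (3-4): L=7.8264, (cx,cy)=(0.2147,-0.9767)
member 7 (3-5): L=3.7053, (cx,cy)=(0.9821,-0.1884)
member 8 (4-5): L=7.2170, (cx,cy)=(0.2714,0.9625)
solve A·x = −loads:
  F[0-1] = -1292.3729 N (compression)
  F[0-2] = -1284.9425 N (compression)
  F[1-2] = +1307.1251 N (tension)
  F[1-3] = -584.4456 N (compression)
  F[2-3] = +2776.0853 N (tension)
  F[2-4] = +542.9918 N (tension)
  F[3-4] = -2902.0159 N (compression)
  F[3-5] = +695.2841 N (tension)
  F[4-5] = -294.5226 N (compression)
  Rx@0 = +1551.1100 N
  Ry@0 = +1264.6670 N
  Ry@4 = +3117.8330 N

1307.125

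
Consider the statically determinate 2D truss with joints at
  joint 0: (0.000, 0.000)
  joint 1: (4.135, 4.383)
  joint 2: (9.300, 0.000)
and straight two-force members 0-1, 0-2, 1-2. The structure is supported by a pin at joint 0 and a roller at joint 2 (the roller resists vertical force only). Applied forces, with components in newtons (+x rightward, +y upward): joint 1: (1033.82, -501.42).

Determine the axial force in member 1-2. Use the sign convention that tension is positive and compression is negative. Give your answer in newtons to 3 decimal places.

-1097.594

N=3 nodes, M=3 members, R=3 reactions → 2N=6, M+R=6
member 0 (0-1): L=6.0257, (cx,cy)=(0.6862,0.7274)
member 1 (0-2): L=9.3000, (cx,cy)=(1.0000,0.0000)
member 2 (1-2): L=6.7741, (cx,cy)=(0.7625,-0.6470)
solve A·x = −loads:
  F[0-1] = +286.9901 N (tension)
  F[0-2] = +836.8791 N (tension)
  F[1-2] = -1097.5936 N (compression)
  Rx@0 = -1033.8200 N
  Ry@0 = -208.7526 N
  Ry@2 = +710.1726 N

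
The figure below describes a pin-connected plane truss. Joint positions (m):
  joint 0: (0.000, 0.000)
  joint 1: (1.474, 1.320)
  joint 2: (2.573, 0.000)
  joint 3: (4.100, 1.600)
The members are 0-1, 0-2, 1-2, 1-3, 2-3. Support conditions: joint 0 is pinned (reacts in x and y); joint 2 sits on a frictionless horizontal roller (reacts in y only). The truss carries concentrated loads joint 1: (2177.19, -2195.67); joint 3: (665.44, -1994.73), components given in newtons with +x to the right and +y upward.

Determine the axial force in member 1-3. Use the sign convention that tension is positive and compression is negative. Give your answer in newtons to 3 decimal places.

2876.433

N=4 nodes, M=5 members, R=3 reactions → 2N=8, M+R=8
member 0 (0-1): L=1.9787, (cx,cy)=(0.7450,0.6671)
member 1 (0-2): L=2.5730, (cx,cy)=(1.0000,0.0000)
member 2 (1-2): L=1.7176, (cx,cy)=(0.6398,-0.7685)
member 3 (1-3): L=2.6409, (cx,cy)=(0.9944,0.1060)
member 4 (2-3): L=2.2117, (cx,cy)=(0.6904,0.7234)
solve A·x = −loads:
  F[0-1] = +2663.2730 N (tension)
  F[0-2] = +858.6236 N (tension)
  F[1-2] = -4772.1305 N (compression)
  F[1-3] = +2876.4331 N (tension)
  F[2-3] = -3178.9459 N (compression)
  Rx@0 = -2842.6300 N
  Ry@0 = -1776.7222 N
  Ry@2 = +5967.1222 N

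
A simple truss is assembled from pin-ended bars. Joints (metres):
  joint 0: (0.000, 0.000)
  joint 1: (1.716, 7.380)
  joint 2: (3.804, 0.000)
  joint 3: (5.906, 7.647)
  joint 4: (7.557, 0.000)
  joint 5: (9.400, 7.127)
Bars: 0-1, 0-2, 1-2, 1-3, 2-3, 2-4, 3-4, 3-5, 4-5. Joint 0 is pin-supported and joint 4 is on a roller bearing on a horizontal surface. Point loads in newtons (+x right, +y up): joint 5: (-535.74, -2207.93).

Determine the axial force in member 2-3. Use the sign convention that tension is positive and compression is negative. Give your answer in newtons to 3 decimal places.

33.334

N=6 nodes, M=9 members, R=3 reactions → 2N=12, M+R=12
member 0 (0-1): L=7.5769, (cx,cy)=(0.2265,0.9740)
member 1 (0-2): L=3.8040, (cx,cy)=(1.0000,0.0000)
member 2 (1-2): L=7.6697, (cx,cy)=(0.2722,-0.9622)
member 3 (1-3): L=4.1985, (cx,cy)=(0.9980,0.0636)
member 4 (2-3): L=7.9306, (cx,cy)=(0.2650,0.9642)
member 5 (2-4): L=3.7530, (cx,cy)=(1.0000,0.0000)
member 6 (3-4): L=7.8232, (cx,cy)=(0.2110,-0.9775)
member 7 (3-5): L=3.5325, (cx,cy)=(0.9891,-0.1472)
member 8 (4-5): L=7.3614, (cx,cy)=(0.2504,0.9682)
solve A·x = −loads:
  F[0-1] = +34.0998 N (tension)
  F[0-2] = -543.4629 N (compression)
  F[1-2] = -33.4038 N (compression)
  F[1-3] = +16.8508 N (tension)
  F[2-3] = +33.3343 N (tension)
  F[2-4] = -561.3919 N (compression)
  F[3-4] = -39.1424 N (compression)
  F[3-5] = +34.2860 N (tension)
  F[4-5] = -2275.3455 N (compression)
  Rx@0 = +535.7400 N
  Ry@0 = -33.2137 N
  Ry@4 = +2241.1437 N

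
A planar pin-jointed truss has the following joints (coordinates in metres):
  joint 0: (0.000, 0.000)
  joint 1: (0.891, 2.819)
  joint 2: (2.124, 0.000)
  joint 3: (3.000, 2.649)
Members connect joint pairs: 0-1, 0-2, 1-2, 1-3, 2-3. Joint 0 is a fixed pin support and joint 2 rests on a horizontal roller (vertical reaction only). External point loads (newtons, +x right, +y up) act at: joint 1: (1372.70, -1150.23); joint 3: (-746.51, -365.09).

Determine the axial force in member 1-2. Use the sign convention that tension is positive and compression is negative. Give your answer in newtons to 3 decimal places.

N=4 nodes, M=5 members, R=3 reactions → 2N=8, M+R=8
member 0 (0-1): L=2.9565, (cx,cy)=(0.3014,0.9535)
member 1 (0-2): L=2.1240, (cx,cy)=(1.0000,0.0000)
member 2 (1-2): L=3.0769, (cx,cy)=(0.4007,-0.9162)
member 3 (1-3): L=2.1158, (cx,cy)=(0.9968,-0.0803)
member 4 (2-3): L=2.7901, (cx,cy)=(0.3140,0.9494)
solve A·x = −loads:
  F[0-1] = +391.9135 N (tension)
  F[0-2] = +508.0774 N (tension)
  F[1-2] = -1609.6902 N (compression)
  F[1-3] = -611.5075 N (compression)
  F[2-3] = -436.2838 N (compression)
  Rx@0 = -626.1900 N
  Ry@0 = -373.6919 N
  Ry@2 = +1889.0119 N

-1609.690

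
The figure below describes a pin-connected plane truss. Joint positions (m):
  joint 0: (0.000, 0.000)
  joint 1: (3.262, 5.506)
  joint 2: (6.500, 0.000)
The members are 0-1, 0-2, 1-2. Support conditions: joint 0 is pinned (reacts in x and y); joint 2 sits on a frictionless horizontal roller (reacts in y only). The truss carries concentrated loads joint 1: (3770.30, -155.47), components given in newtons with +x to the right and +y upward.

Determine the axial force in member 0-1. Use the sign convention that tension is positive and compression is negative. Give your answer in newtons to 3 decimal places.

3622.126

N=3 nodes, M=3 members, R=3 reactions → 2N=6, M+R=6
member 0 (0-1): L=6.3997, (cx,cy)=(0.5097,0.8603)
member 1 (0-2): L=6.5000, (cx,cy)=(1.0000,0.0000)
member 2 (1-2): L=6.3875, (cx,cy)=(0.5069,-0.8620)
solve A·x = −loads:
  F[0-1] = +3622.1255 N (tension)
  F[0-2] = +1924.0731 N (tension)
  F[1-2] = -3795.5824 N (compression)
  Rx@0 = -3770.3000 N
  Ry@0 = -3116.2861 N
  Ry@2 = +3271.7561 N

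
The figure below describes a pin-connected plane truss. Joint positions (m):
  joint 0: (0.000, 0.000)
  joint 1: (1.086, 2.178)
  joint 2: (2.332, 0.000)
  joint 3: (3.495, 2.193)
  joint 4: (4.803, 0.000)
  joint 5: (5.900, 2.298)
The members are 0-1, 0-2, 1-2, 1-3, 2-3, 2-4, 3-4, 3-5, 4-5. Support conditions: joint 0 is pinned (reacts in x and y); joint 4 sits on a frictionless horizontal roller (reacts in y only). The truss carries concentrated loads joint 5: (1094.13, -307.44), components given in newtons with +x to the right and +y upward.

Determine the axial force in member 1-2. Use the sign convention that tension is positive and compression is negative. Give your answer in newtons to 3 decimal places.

N=6 nodes, M=9 members, R=3 reactions → 2N=12, M+R=12
member 0 (0-1): L=2.4337, (cx,cy)=(0.4462,0.8949)
member 1 (0-2): L=2.3320, (cx,cy)=(1.0000,0.0000)
member 2 (1-2): L=2.5092, (cx,cy)=(0.4966,-0.8680)
member 3 (1-3): L=2.4090, (cx,cy)=(1.0000,0.0062)
member 4 (2-3): L=2.4823, (cx,cy)=(0.4685,0.8835)
member 5 (2-4): L=2.4710, (cx,cy)=(1.0000,0.0000)
member 6 (3-4): L=2.5535, (cx,cy)=(0.5122,-0.8588)
member 7 (3-5): L=2.4073, (cx,cy)=(0.9990,0.0436)
member 8 (4-5): L=2.5464, (cx,cy)=(0.4308,0.9024)
solve A·x = −loads:
  F[0-1] = +663.4188 N (tension)
  F[0-2] = +798.0945 N (tension)
  F[1-2] = -679.4515 N (compression)
  F[1-3] = +633.4417 N (tension)
  F[2-3] = +667.5639 N (tension)
  F[2-4] = +147.9356 N (tension)
  F[3-4] = -626.8672 N (compression)
  F[3-5] = +1268.5130 N (tension)
  F[4-5] = -401.9844 N (compression)
  Rx@0 = -1094.1300 N
  Ry@0 = -593.7065 N
  Ry@4 = +901.1465 N

-679.451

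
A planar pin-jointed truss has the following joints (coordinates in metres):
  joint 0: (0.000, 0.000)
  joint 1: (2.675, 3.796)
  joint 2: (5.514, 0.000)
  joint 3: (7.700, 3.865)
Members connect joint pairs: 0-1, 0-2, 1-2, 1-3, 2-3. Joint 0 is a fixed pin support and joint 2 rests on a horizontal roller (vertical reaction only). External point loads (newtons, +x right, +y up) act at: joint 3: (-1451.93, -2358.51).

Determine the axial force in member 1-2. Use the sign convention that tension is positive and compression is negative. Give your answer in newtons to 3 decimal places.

101.231

N=4 nodes, M=5 members, R=3 reactions → 2N=8, M+R=8
member 0 (0-1): L=4.6438, (cx,cy)=(0.5760,0.8174)
member 1 (0-2): L=5.5140, (cx,cy)=(1.0000,0.0000)
member 2 (1-2): L=4.7402, (cx,cy)=(0.5989,-0.8008)
member 3 (1-3): L=5.0255, (cx,cy)=(0.9999,0.0137)
member 4 (2-3): L=4.4404, (cx,cy)=(0.4923,0.8704)
solve A·x = −loads:
  F[0-1] = -101.1708 N (compression)
  F[0-2] = -1393.6524 N (compression)
  F[1-2] = +101.2314 N (tension)
  F[1-3] = -118.9183 N (compression)
  F[2-3] = -2707.7335 N (compression)
  Rx@0 = +1451.9300 N
  Ry@0 = +82.6998 N
  Ry@2 = +2275.8102 N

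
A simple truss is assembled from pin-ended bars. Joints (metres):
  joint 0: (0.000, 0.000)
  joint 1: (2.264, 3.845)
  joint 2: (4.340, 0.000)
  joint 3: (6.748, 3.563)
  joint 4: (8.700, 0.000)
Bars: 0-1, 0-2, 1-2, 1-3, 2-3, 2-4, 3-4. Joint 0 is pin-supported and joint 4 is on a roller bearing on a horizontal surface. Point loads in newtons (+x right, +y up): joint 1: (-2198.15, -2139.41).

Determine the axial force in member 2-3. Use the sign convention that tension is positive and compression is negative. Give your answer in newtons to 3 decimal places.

N=5 nodes, M=7 members, R=3 reactions → 2N=10, M+R=10
member 0 (0-1): L=4.4620, (cx,cy)=(0.5074,0.8617)
member 1 (0-2): L=4.3400, (cx,cy)=(1.0000,0.0000)
member 2 (1-2): L=4.3696, (cx,cy)=(0.4751,-0.8799)
member 3 (1-3): L=4.4929, (cx,cy)=(0.9980,-0.0628)
member 4 (2-3): L=4.3004, (cx,cy)=(0.5599,0.8285)
member 5 (2-4): L=4.3600, (cx,cy)=(1.0000,0.0000)
member 6 (3-4): L=4.0627, (cx,cy)=(0.4805,-0.8770)
solve A·x = −loads:
  F[0-1] = -2964.0336 N (compression)
  F[0-2] = -694.2223 N (compression)
  F[1-2] = +436.5399 N (tension)
  F[1-3] = +487.7859 N (tension)
  F[2-3] = -463.6252 N (compression)
  F[2-4] = -227.2181 N (compression)
  F[3-4] = +472.9055 N (tension)
  Rx@0 = +2198.1500 N
  Ry@0 = +2554.1528 N
  Ry@4 = -414.7428 N

-463.625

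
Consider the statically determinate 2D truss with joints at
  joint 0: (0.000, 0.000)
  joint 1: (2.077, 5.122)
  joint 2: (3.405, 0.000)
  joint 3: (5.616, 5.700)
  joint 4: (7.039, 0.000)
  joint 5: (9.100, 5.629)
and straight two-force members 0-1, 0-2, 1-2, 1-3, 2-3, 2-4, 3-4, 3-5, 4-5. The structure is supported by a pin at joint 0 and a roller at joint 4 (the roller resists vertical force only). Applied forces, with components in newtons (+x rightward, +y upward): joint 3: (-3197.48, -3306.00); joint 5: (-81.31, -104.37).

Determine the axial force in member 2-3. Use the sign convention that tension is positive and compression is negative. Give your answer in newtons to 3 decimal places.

N=6 nodes, M=9 members, R=3 reactions → 2N=12, M+R=12
member 0 (0-1): L=5.5271, (cx,cy)=(0.3758,0.9267)
member 1 (0-2): L=3.4050, (cx,cy)=(1.0000,0.0000)
member 2 (1-2): L=5.2914, (cx,cy)=(0.2510,-0.9680)
member 3 (1-3): L=3.5859, (cx,cy)=(0.9869,0.1612)
member 4 (2-3): L=6.1138, (cx,cy)=(0.3616,0.9323)
member 5 (2-4): L=3.6340, (cx,cy)=(1.0000,0.0000)
member 6 (3-4): L=5.8749, (cx,cy)=(0.2422,-0.9702)
member 7 (3-5): L=3.4847, (cx,cy)=(0.9998,-0.0204)
member 8 (4-5): L=5.9944, (cx,cy)=(0.3438,0.9390)
solve A·x = −loads:
  F[0-1] = -3552.4056 N (compression)
  F[0-2] = -1943.8496 N (compression)
  F[1-2] = +3046.6428 N (tension)
  F[1-3] = -2127.3905 N (compression)
  F[2-3] = -3163.2257 N (compression)
  F[2-4] = -35.2654 N (compression)
  F[3-4] = -13.4911 N (compression)
  F[3-5] = -42.7857 N (compression)
  F[4-5] = -112.0742 N (compression)
  Rx@0 = +3278.7900 N
  Ry@0 = +3292.0388 N
  Ry@4 = +118.3312 N

-3163.226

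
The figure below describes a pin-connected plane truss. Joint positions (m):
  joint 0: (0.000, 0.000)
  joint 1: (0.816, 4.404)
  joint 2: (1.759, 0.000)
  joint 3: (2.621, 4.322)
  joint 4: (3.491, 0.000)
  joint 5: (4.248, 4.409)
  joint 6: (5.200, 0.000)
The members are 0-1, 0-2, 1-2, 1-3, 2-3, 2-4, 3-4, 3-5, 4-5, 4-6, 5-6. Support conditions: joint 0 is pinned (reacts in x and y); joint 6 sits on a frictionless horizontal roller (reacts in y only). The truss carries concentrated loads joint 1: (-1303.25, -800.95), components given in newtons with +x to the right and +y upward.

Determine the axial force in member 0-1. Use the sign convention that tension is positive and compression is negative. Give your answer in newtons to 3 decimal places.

-1809.295

N=7 nodes, M=11 members, R=3 reactions → 2N=14, M+R=14
member 0 (0-1): L=4.4790, (cx,cy)=(0.1822,0.9833)
member 1 (0-2): L=1.7590, (cx,cy)=(1.0000,0.0000)
member 2 (1-2): L=4.5038, (cx,cy)=(0.2094,-0.9778)
member 3 (1-3): L=1.8069, (cx,cy)=(0.9990,-0.0454)
member 4 (2-3): L=4.4071, (cx,cy)=(0.1956,0.9807)
member 5 (2-4): L=1.7320, (cx,cy)=(1.0000,0.0000)
member 6 (3-4): L=4.4087, (cx,cy)=(0.1973,-0.9803)
member 7 (3-5): L=1.6293, (cx,cy)=(0.9986,0.0534)
member 8 (4-5): L=4.4735, (cx,cy)=(0.1692,0.9856)
member 9 (4-6): L=1.7090, (cx,cy)=(1.0000,0.0000)
member 10 (5-6): L=4.5106, (cx,cy)=(0.2111,-0.9775)
solve A·x = −loads:
  F[0-1] = -1809.2949 N (compression)
  F[0-2] = -973.6232 N (compression)
  F[1-2] = +964.3826 N (tension)
  F[1-3] = +772.4992 N (tension)
  F[2-3] = -961.5796 N (compression)
  F[2-4] = -583.6255 N (compression)
  F[3-4] = +1018.5542 N (tension)
  F[3-5] = +383.1734 N (tension)
  F[4-5] = -1013.1359 N (compression)
  F[4-6] = -211.1857 N (compression)
  F[5-6] = +1000.6051 N (tension)
  Rx@0 = +1303.2500 N
  Ry@0 = +1779.0150 N
  Ry@6 = -978.0650 N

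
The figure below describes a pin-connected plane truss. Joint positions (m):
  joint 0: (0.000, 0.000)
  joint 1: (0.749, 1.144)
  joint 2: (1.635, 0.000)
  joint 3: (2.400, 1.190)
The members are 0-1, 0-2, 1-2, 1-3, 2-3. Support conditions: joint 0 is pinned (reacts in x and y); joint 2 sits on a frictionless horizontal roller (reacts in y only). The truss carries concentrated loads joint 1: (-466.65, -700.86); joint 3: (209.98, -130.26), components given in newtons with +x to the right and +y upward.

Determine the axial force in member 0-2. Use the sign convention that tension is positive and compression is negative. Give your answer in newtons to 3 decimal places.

65.799

N=4 nodes, M=5 members, R=3 reactions → 2N=8, M+R=8
member 0 (0-1): L=1.3674, (cx,cy)=(0.5478,0.8366)
member 1 (0-2): L=1.6350, (cx,cy)=(1.0000,0.0000)
member 2 (1-2): L=1.4470, (cx,cy)=(0.6123,-0.7906)
member 3 (1-3): L=1.6516, (cx,cy)=(0.9996,0.0279)
member 4 (2-3): L=1.4147, (cx,cy)=(0.5408,0.8412)
solve A·x = −loads:
  F[0-1] = -588.7024 N (compression)
  F[0-2] = +65.7985 N (tension)
  F[1-2] = -252.9654 N (compression)
  F[1-3] = +299.1914 N (tension)
  F[2-3] = -164.7603 N (compression)
  Rx@0 = +256.6700 N
  Ry@0 = +492.5287 N
  Ry@2 = +338.5913 N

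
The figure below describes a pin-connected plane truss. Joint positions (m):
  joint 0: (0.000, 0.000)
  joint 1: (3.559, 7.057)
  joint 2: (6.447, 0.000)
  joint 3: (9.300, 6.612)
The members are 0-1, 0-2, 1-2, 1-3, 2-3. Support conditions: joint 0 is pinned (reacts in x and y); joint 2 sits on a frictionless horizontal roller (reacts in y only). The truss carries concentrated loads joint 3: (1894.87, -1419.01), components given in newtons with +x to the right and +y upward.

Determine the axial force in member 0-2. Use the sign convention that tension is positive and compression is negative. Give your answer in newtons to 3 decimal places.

N=4 nodes, M=5 members, R=3 reactions → 2N=8, M+R=8
member 0 (0-1): L=7.9037, (cx,cy)=(0.4503,0.8929)
member 1 (0-2): L=6.4470, (cx,cy)=(1.0000,0.0000)
member 2 (1-2): L=7.6251, (cx,cy)=(0.3788,-0.9255)
member 3 (1-3): L=5.7582, (cx,cy)=(0.9970,-0.0773)
member 4 (2-3): L=7.2013, (cx,cy)=(0.3962,0.9182)
solve A·x = −loads:
  F[0-1] = +2879.8130 N (tension)
  F[0-2] = +598.0956 N (tension)
  F[1-2] = -2981.4939 N (compression)
  F[1-3] = +2433.2932 N (tension)
  F[2-3] = -1340.6664 N (compression)
  Rx@0 = -1894.8700 N
  Ry@0 = -2571.3225 N
  Ry@2 = +3990.3325 N

598.096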